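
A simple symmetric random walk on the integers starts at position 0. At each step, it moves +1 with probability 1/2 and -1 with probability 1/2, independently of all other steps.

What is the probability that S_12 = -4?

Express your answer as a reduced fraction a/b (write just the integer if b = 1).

Answer: 495/4096

Derivation:
To reach position -4 after 12 steps: need 4 steps of +1 and 8 of -1.
Favorable paths: C(12,4) = 495
Total paths: 2^12 = 4096
P = 495/4096 = 495/4096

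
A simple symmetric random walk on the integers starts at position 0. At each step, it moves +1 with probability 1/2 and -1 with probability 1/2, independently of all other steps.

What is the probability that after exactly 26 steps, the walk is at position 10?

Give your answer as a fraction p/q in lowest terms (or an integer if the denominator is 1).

To reach position 10 after 26 steps: need 18 steps of +1 and 8 of -1.
Favorable paths: C(26,18) = 1562275
Total paths: 2^26 = 67108864
P = 1562275/67108864 = 1562275/67108864

Answer: 1562275/67108864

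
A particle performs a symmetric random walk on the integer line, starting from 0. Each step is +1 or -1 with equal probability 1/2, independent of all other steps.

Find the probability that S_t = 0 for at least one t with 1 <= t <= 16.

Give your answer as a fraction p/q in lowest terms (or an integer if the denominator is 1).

Answer: 26333/32768

Derivation:
Count via complement. Let g(t,s) = #length-t paths at position s with S_1..S_t all ≠ 0.
g(t,s) = g(t-1,s-1) + g(t-1,s+1) for s ≠ 0; g(t,0) = 0.
t=0: g(0,0)=1
t=1: g(1,-1)=1 g(1,1)=1
t=2: g(2,-2)=1 g(2,2)=1
t=3: g(3,-3)=1 g(3,-1)=1 g(3,1)=1 g(3,3)=1
t=4: g(4,-4)=1 g(4,-2)=2 g(4,2)=2 g(4,4)=1
t=5: g(5,-5)=1 g(5,-3)=3 g(5,-1)=2 g(5,1)=2 g(5,3)=3 g(5,5)=1
t=6: g(6,-6)=1 g(6,-4)=4 g(6,-2)=5 g(6,2)=5 g(6,4)=4 g(6,6)=1
t=7: g(7,-7)=1 g(7,-5)=5 g(7,-3)=9 g(7,-1)=5 g(7,1)=5 g(7,3)=9 g(7,5)=5 g(7,7)=1
t=8: g(8,-8)=1 g(8,-6)=6 g(8,-4)=14 g(8,-2)=14 g(8,2)=14 g(8,4)=14 g(8,6)=6 g(8,8)=1
t=9: g(9,-9)=1 g(9,-7)=7 g(9,-5)=20 g(9,-3)=28 g(9,-1)=14 g(9,1)=14 g(9,3)=28 g(9,5)=20 g(9,7)=7 g(9,9)=1
t=10: g(10,-10)=1 g(10,-8)=8 g(10,-6)=27 g(10,-4)=48 g(10,-2)=42 g(10,2)=42 g(10,4)=48 g(10,6)=27 g(10,8)=8 g(10,10)=1
t=11: g(11,-11)=1 g(11,-9)=9 g(11,-7)=35 g(11,-5)=75 g(11,-3)=90 g(11,-1)=42 g(11,1)=42 g(11,3)=90 g(11,5)=75 g(11,7)=35 g(11,9)=9 g(11,11)=1
t=12: g(12,-12)=1 g(12,-10)=10 g(12,-8)=44 g(12,-6)=110 g(12,-4)=165 g(12,-2)=132 g(12,2)=132 g(12,4)=165 g(12,6)=110 g(12,8)=44 g(12,10)=10 g(12,12)=1
t=13: g(13,-13)=1 g(13,-11)=11 g(13,-9)=54 g(13,-7)=154 g(13,-5)=275 g(13,-3)=297 g(13,-1)=132 g(13,1)=132 g(13,3)=297 g(13,5)=275 g(13,7)=154 g(13,9)=54 g(13,11)=11 g(13,13)=1
t=14: g(14,-14)=1 g(14,-12)=12 g(14,-10)=65 g(14,-8)=208 g(14,-6)=429 g(14,-4)=572 g(14,-2)=429 g(14,2)=429 g(14,4)=572 g(14,6)=429 g(14,8)=208 g(14,10)=65 g(14,12)=12 g(14,14)=1
t=15: g(15,-15)=1 g(15,-13)=13 g(15,-11)=77 g(15,-9)=273 g(15,-7)=637 g(15,-5)=1001 g(15,-3)=1001 g(15,-1)=429 g(15,1)=429 g(15,3)=1001 g(15,5)=1001 g(15,7)=637 g(15,9)=273 g(15,11)=77 g(15,13)=13 g(15,15)=1
t=16: g(16,-16)=1 g(16,-14)=14 g(16,-12)=90 g(16,-10)=350 g(16,-8)=910 g(16,-6)=1638 g(16,-4)=2002 g(16,-2)=1430 g(16,2)=1430 g(16,4)=2002 g(16,6)=1638 g(16,8)=910 g(16,10)=350 g(16,12)=90 g(16,14)=14 g(16,16)=1
Paths never hitting 0: Σ_s g(16,s) = 12870
Paths hitting 0: 2^16 - 12870 = 52666
P = 52666/65536 = 26333/32768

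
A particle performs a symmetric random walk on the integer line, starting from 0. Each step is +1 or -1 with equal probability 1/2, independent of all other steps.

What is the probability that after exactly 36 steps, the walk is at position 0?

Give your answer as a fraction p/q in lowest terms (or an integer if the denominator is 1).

To return to 0 after 36 steps: need exactly 18 steps of +1 and 18 of -1.
Favorable paths: C(36,18) = 9075135300
Total paths: 2^36 = 68719476736
P = 9075135300/68719476736 = 2268783825/17179869184

Answer: 2268783825/17179869184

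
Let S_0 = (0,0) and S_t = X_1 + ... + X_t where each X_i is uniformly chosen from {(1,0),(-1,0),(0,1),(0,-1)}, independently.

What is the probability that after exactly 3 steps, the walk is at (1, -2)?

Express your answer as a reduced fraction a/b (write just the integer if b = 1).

Let h be the number of horizontal steps (so 3-h are vertical). To end at (1,-2) need (h+1)/2 right-steps and ((3-h)-2)/2 up-steps.
Sum over h with 1 ≤ h ≤ 1, h ≡ 1 (mod 2), 3-h ≡ 0 (mod 2):
h=1: C(3,1)·C(1,1)·C(2,0) = 3·1·1 = 3
Total favorable: 3
Total paths: 4^3 = 64
P = 3/64 = 3/64

Answer: 3/64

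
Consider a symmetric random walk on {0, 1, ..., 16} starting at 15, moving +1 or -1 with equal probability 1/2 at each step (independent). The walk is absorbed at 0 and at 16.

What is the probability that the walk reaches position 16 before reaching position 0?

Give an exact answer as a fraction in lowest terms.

Answer: 15/16

Derivation:
Symmetric walk (p = 1/2): the harmonic-function argument gives P(hit 16 before 0 | start at 15) = a/N.
P = 15/16 = 15/16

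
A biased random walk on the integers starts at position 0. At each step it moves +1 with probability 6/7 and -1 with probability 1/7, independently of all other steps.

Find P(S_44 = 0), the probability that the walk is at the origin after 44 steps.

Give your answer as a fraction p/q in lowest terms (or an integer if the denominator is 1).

Answer: 276945090657575023193012305920/15286700631942576193765185769276826401

Derivation:
To be at 0 after 44 steps: need exactly 22 steps of +1 and 22 of -1.
Number of such sequences: C(44,22) = 2104098963720
Each has probability (6/7)^22 · (1/7)^22 = 131621703842267136/15286700631942576193765185769276826401
P = 2104098963720 · 131621703842267136/15286700631942576193765185769276826401 = 276945090657575023193012305920/15286700631942576193765185769276826401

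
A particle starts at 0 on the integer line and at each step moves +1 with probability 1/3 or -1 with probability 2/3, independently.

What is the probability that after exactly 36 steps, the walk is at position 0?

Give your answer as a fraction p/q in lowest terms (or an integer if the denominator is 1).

Answer: 792997422694400/50031545098999707

Derivation:
To be at 0 after 36 steps: need exactly 18 steps of +1 and 18 of -1.
Number of such sequences: C(36,18) = 9075135300
Each has probability (1/3)^18 · (2/3)^18 = 262144/150094635296999121
P = 9075135300 · 262144/150094635296999121 = 792997422694400/50031545098999707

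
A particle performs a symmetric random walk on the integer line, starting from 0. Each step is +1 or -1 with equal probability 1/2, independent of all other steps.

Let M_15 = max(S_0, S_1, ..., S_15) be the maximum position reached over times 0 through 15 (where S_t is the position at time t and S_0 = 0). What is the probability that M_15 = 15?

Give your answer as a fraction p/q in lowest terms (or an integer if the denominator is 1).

Answer: 1/32768

Derivation:
Let M_15 = max(S_0,...,S_15). Use the reflection principle: for j ≥ 1, #{paths with M_15 ≥ j} = #{S_15 ≥ j} + #{S_15 ≥ j+1}.
By reflection, #{M_15 ≥ 15} = #{S_15 ≥ 15} + #{S_15 ≥ 16} = 1 + 0 = 1.
#{M_15 ≥ 16} = #{S_15 ≥ 16} + #{S_15 ≥ 17} = 0 + 0 = 0.
#{M_15 = 15} = 1 - 0 = 1.
P(M_15 = 15) = 1/32768 = 1/32768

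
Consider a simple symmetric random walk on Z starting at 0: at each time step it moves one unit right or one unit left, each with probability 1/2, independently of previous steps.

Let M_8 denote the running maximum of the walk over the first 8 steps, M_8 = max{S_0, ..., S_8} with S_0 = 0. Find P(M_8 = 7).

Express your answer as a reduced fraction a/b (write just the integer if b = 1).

Let M_8 = max(S_0,...,S_8). Use the reflection principle: for j ≥ 1, #{paths with M_8 ≥ j} = #{S_8 ≥ j} + #{S_8 ≥ j+1}.
By reflection, #{M_8 ≥ 7} = #{S_8 ≥ 7} + #{S_8 ≥ 8} = 1 + 1 = 2.
#{M_8 ≥ 8} = #{S_8 ≥ 8} + #{S_8 ≥ 9} = 1 + 0 = 1.
#{M_8 = 7} = 2 - 1 = 1.
P(M_8 = 7) = 1/256 = 1/256

Answer: 1/256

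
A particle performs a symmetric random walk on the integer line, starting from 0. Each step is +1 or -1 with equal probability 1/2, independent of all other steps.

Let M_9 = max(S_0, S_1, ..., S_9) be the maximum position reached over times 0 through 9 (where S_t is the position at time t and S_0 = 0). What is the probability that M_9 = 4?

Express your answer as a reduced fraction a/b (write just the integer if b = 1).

Answer: 9/128

Derivation:
Let M_9 = max(S_0,...,S_9). Use the reflection principle: for j ≥ 1, #{paths with M_9 ≥ j} = #{S_9 ≥ j} + #{S_9 ≥ j+1}.
By reflection, #{M_9 ≥ 4} = #{S_9 ≥ 4} + #{S_9 ≥ 5} = 46 + 46 = 92.
#{M_9 ≥ 5} = #{S_9 ≥ 5} + #{S_9 ≥ 6} = 46 + 10 = 56.
#{M_9 = 4} = 92 - 56 = 36.
P(M_9 = 4) = 36/512 = 9/128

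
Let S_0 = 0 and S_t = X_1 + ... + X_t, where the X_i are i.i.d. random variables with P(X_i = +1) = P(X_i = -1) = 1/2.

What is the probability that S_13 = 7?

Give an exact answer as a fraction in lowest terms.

Answer: 143/4096

Derivation:
To reach position 7 after 13 steps: need 10 steps of +1 and 3 of -1.
Favorable paths: C(13,10) = 286
Total paths: 2^13 = 8192
P = 286/8192 = 143/4096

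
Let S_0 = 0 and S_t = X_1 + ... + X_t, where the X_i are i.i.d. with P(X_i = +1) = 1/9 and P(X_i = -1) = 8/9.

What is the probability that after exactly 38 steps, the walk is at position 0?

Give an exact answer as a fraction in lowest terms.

Answer: 1697929780042580068873011200/608266787713357709119683992618861307

Derivation:
To be at 0 after 38 steps: need exactly 19 steps of +1 and 19 of -1.
Number of such sequences: C(38,19) = 35345263800
Each has probability (1/9)^19 · (8/9)^19 = 144115188075855872/1824800363140073127359051977856583921
P = 35345263800 · 144115188075855872/1824800363140073127359051977856583921 = 1697929780042580068873011200/608266787713357709119683992618861307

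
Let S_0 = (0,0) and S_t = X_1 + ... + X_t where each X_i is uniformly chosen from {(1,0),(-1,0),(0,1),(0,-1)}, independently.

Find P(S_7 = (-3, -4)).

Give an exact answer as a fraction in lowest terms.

Let h be the number of horizontal steps (so 7-h are vertical). To end at (-3,-4) need (h-3)/2 right-steps and ((7-h)-4)/2 up-steps.
Sum over h with 3 ≤ h ≤ 3, h ≡ 1 (mod 2), 7-h ≡ 0 (mod 2):
h=3: C(7,3)·C(3,0)·C(4,0) = 35·1·1 = 35
Total favorable: 35
Total paths: 4^7 = 16384
P = 35/16384 = 35/16384

Answer: 35/16384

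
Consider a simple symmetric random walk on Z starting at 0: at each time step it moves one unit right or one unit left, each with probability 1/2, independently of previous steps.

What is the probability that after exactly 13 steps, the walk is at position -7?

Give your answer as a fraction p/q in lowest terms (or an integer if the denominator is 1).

To reach position -7 after 13 steps: need 3 steps of +1 and 10 of -1.
Favorable paths: C(13,3) = 286
Total paths: 2^13 = 8192
P = 286/8192 = 143/4096

Answer: 143/4096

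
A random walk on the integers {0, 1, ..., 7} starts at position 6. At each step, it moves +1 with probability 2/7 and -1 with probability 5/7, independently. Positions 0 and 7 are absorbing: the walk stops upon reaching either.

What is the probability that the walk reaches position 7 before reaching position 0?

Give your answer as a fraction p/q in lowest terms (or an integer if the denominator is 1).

Biased walk: p = 2/7, q = 5/7, r = q/p = 5/2
Gambler's ruin: P(hit 7 before 0 | start at 6) = (1 - r^a)/(1 - r^N)
r^6 = 15625/64; r^7 = 78125/128
P = (1 - 15625/64) / (1 - 78125/128) = -15561/64 / -77997/128 = 10374/25999

Answer: 10374/25999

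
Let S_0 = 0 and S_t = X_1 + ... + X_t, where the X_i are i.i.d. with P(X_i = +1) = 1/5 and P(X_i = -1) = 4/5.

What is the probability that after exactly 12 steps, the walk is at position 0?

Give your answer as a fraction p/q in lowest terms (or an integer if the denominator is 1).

To be at 0 after 12 steps: need exactly 6 steps of +1 and 6 of -1.
Number of such sequences: C(12,6) = 924
Each has probability (1/5)^6 · (4/5)^6 = 4096/244140625
P = 924 · 4096/244140625 = 3784704/244140625

Answer: 3784704/244140625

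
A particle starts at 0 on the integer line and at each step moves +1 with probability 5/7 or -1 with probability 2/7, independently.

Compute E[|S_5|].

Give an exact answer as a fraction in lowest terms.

S_5 takes values m ≡ 1 (mod 2) with |m| ≤ 5; P(S_5=m) = C(5,(5+m)/2) · (5/7)^((5+m)/2) · (2/7)^((5-m)/2).
Distribution: P(S=-5)=32/16807, P(S=-3)=400/16807, P(S=-1)=2000/16807, P(S=1)=5000/16807, P(S=3)=6250/16807, P(S=5)=3125/16807
E[|S_5|] = Σ_m |m|·P(S_5=m) = 6105/2401

Answer: 6105/2401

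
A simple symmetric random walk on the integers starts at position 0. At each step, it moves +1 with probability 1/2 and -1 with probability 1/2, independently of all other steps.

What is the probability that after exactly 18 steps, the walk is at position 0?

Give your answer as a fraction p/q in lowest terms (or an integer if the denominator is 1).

Answer: 12155/65536

Derivation:
To return to 0 after 18 steps: need exactly 9 steps of +1 and 9 of -1.
Favorable paths: C(18,9) = 48620
Total paths: 2^18 = 262144
P = 48620/262144 = 12155/65536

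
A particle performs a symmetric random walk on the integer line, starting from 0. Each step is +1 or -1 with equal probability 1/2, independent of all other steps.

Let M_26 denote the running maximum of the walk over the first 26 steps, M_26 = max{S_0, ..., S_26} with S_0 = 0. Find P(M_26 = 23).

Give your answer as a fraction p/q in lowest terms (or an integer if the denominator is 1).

Answer: 13/33554432

Derivation:
Let M_26 = max(S_0,...,S_26). Use the reflection principle: for j ≥ 1, #{paths with M_26 ≥ j} = #{S_26 ≥ j} + #{S_26 ≥ j+1}.
By reflection, #{M_26 ≥ 23} = #{S_26 ≥ 23} + #{S_26 ≥ 24} = 27 + 27 = 54.
#{M_26 ≥ 24} = #{S_26 ≥ 24} + #{S_26 ≥ 25} = 27 + 1 = 28.
#{M_26 = 23} = 54 - 28 = 26.
P(M_26 = 23) = 26/67108864 = 13/33554432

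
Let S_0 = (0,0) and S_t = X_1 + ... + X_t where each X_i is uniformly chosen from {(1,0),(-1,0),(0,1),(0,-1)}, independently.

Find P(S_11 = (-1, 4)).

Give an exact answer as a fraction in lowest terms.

Let h be the number of horizontal steps (so 11-h are vertical). To end at (-1,4) need (h-1)/2 right-steps and ((11-h)+4)/2 up-steps.
Sum over h with 1 ≤ h ≤ 7, h ≡ 1 (mod 2), 11-h ≡ 0 (mod 2):
h=1: C(11,1)·C(1,0)·C(10,7) = 11·1·120 = 1320
h=3: C(11,3)·C(3,1)·C(8,6) = 165·3·28 = 13860
h=5: C(11,5)·C(5,2)·C(6,5) = 462·10·6 = 27720
h=7: C(11,7)·C(7,3)·C(4,4) = 330·35·1 = 11550
Total favorable: 54450
Total paths: 4^11 = 4194304
P = 54450/4194304 = 27225/2097152

Answer: 27225/2097152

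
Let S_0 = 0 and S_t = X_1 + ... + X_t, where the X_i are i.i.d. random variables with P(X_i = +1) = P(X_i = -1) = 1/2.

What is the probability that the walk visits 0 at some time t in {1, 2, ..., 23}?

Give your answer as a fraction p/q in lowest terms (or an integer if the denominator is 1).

Count via complement. Let g(t,s) = #length-t paths at position s with S_1..S_t all ≠ 0.
g(t,s) = g(t-1,s-1) + g(t-1,s+1) for s ≠ 0; g(t,0) = 0.
t=0: g(0,0)=1
t=1: g(1,-1)=1 g(1,1)=1
t=2: g(2,-2)=1 g(2,2)=1
t=3: g(3,-3)=1 g(3,-1)=1 g(3,1)=1 g(3,3)=1
t=4: g(4,-4)=1 g(4,-2)=2 g(4,2)=2 g(4,4)=1
t=5: g(5,-5)=1 g(5,-3)=3 g(5,-1)=2 g(5,1)=2 g(5,3)=3 g(5,5)=1
t=6: g(6,-6)=1 g(6,-4)=4 g(6,-2)=5 g(6,2)=5 g(6,4)=4 g(6,6)=1
t=7: g(7,-7)=1 g(7,-5)=5 g(7,-3)=9 g(7,-1)=5 g(7,1)=5 g(7,3)=9 g(7,5)=5 g(7,7)=1
t=8: g(8,-8)=1 g(8,-6)=6 g(8,-4)=14 g(8,-2)=14 g(8,2)=14 g(8,4)=14 g(8,6)=6 g(8,8)=1
t=9: g(9,-9)=1 g(9,-7)=7 g(9,-5)=20 g(9,-3)=28 g(9,-1)=14 g(9,1)=14 g(9,3)=28 g(9,5)=20 g(9,7)=7 g(9,9)=1
t=10: g(10,-10)=1 g(10,-8)=8 g(10,-6)=27 g(10,-4)=48 g(10,-2)=42 g(10,2)=42 g(10,4)=48 g(10,6)=27 g(10,8)=8 g(10,10)=1
t=11: g(11,-11)=1 g(11,-9)=9 g(11,-7)=35 g(11,-5)=75 g(11,-3)=90 g(11,-1)=42 g(11,1)=42 g(11,3)=90 g(11,5)=75 g(11,7)=35 g(11,9)=9 g(11,11)=1
t=12: g(12,-12)=1 g(12,-10)=10 g(12,-8)=44 g(12,-6)=110 g(12,-4)=165 g(12,-2)=132 g(12,2)=132 g(12,4)=165 g(12,6)=110 g(12,8)=44 g(12,10)=10 g(12,12)=1
t=13: g(13,-13)=1 g(13,-11)=11 g(13,-9)=54 g(13,-7)=154 g(13,-5)=275 g(13,-3)=297 g(13,-1)=132 g(13,1)=132 g(13,3)=297 g(13,5)=275 g(13,7)=154 g(13,9)=54 g(13,11)=11 g(13,13)=1
t=14: g(14,-14)=1 g(14,-12)=12 g(14,-10)=65 g(14,-8)=208 g(14,-6)=429 g(14,-4)=572 g(14,-2)=429 g(14,2)=429 g(14,4)=572 g(14,6)=429 g(14,8)=208 g(14,10)=65 g(14,12)=12 g(14,14)=1
t=15: g(15,-15)=1 g(15,-13)=13 g(15,-11)=77 g(15,-9)=273 g(15,-7)=637 g(15,-5)=1001 g(15,-3)=1001 g(15,-1)=429 g(15,1)=429 g(15,3)=1001 g(15,5)=1001 g(15,7)=637 g(15,9)=273 g(15,11)=77 g(15,13)=13 g(15,15)=1
t=16: g(16,-16)=1 g(16,-14)=14 g(16,-12)=90 g(16,-10)=350 g(16,-8)=910 g(16,-6)=1638 g(16,-4)=2002 g(16,-2)=1430 g(16,2)=1430 g(16,4)=2002 g(16,6)=1638 g(16,8)=910 g(16,10)=350 g(16,12)=90 g(16,14)=14 g(16,16)=1
t=17: g(17,-17)=1 g(17,-15)=15 g(17,-13)=104 g(17,-11)=440 g(17,-9)=1260 g(17,-7)=2548 g(17,-5)=3640 g(17,-3)=3432 g(17,-1)=1430 g(17,1)=1430 g(17,3)=3432 g(17,5)=3640 g(17,7)=2548 g(17,9)=1260 g(17,11)=440 g(17,13)=104 g(17,15)=15 g(17,17)=1
t=18: g(18,-18)=1 g(18,-16)=16 g(18,-14)=119 g(18,-12)=544 g(18,-10)=1700 g(18,-8)=3808 g(18,-6)=6188 g(18,-4)=7072 g(18,-2)=4862 g(18,2)=4862 g(18,4)=7072 g(18,6)=6188 g(18,8)=3808 g(18,10)=1700 g(18,12)=544 g(18,14)=119 g(18,16)=16 g(18,18)=1
t=19: g(19,-19)=1 g(19,-17)=17 g(19,-15)=135 g(19,-13)=663 g(19,-11)=2244 g(19,-9)=5508 g(19,-7)=9996 g(19,-5)=13260 g(19,-3)=11934 g(19,-1)=4862 g(19,1)=4862 g(19,3)=11934 g(19,5)=13260 g(19,7)=9996 g(19,9)=5508 g(19,11)=2244 g(19,13)=663 g(19,15)=135 g(19,17)=17 g(19,19)=1
t=20: g(20,-20)=1 g(20,-18)=18 g(20,-16)=152 g(20,-14)=798 g(20,-12)=2907 g(20,-10)=7752 g(20,-8)=15504 g(20,-6)=23256 g(20,-4)=25194 g(20,-2)=16796 g(20,2)=16796 g(20,4)=25194 g(20,6)=23256 g(20,8)=15504 g(20,10)=7752 g(20,12)=2907 g(20,14)=798 g(20,16)=152 g(20,18)=18 g(20,20)=1
t=21: g(21,-21)=1 g(21,-19)=19 g(21,-17)=170 g(21,-15)=950 g(21,-13)=3705 g(21,-11)=10659 g(21,-9)=23256 g(21,-7)=38760 g(21,-5)=48450 g(21,-3)=41990 g(21,-1)=16796 g(21,1)=16796 g(21,3)=41990 g(21,5)=48450 g(21,7)=38760 g(21,9)=23256 g(21,11)=10659 g(21,13)=3705 g(21,15)=950 g(21,17)=170 g(21,19)=19 g(21,21)=1
t=22: g(22,-22)=1 g(22,-20)=20 g(22,-18)=189 g(22,-16)=1120 g(22,-14)=4655 g(22,-12)=14364 g(22,-10)=33915 g(22,-8)=62016 g(22,-6)=87210 g(22,-4)=90440 g(22,-2)=58786 g(22,2)=58786 g(22,4)=90440 g(22,6)=87210 g(22,8)=62016 g(22,10)=33915 g(22,12)=14364 g(22,14)=4655 g(22,16)=1120 g(22,18)=189 g(22,20)=20 g(22,22)=1
t=23: g(23,-23)=1 g(23,-21)=21 g(23,-19)=209 g(23,-17)=1309 g(23,-15)=5775 g(23,-13)=19019 g(23,-11)=48279 g(23,-9)=95931 g(23,-7)=149226 g(23,-5)=177650 g(23,-3)=149226 g(23,-1)=58786 g(23,1)=58786 g(23,3)=149226 g(23,5)=177650 g(23,7)=149226 g(23,9)=95931 g(23,11)=48279 g(23,13)=19019 g(23,15)=5775 g(23,17)=1309 g(23,19)=209 g(23,21)=21 g(23,23)=1
Paths never hitting 0: Σ_s g(23,s) = 1410864
Paths hitting 0: 2^23 - 1410864 = 6977744
P = 6977744/8388608 = 436109/524288

Answer: 436109/524288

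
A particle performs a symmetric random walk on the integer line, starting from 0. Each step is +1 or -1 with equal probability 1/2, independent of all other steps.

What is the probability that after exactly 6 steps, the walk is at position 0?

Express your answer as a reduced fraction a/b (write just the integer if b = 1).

To return to 0 after 6 steps: need exactly 3 steps of +1 and 3 of -1.
Favorable paths: C(6,3) = 20
Total paths: 2^6 = 64
P = 20/64 = 5/16

Answer: 5/16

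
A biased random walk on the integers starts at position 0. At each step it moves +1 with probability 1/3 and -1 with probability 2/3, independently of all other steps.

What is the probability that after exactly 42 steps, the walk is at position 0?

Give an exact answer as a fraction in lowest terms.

Answer: 376269525965864960/36472996377170786403

Derivation:
To be at 0 after 42 steps: need exactly 21 steps of +1 and 21 of -1.
Number of such sequences: C(42,21) = 538257874440
Each has probability (1/3)^21 · (2/3)^21 = 2097152/109418989131512359209
P = 538257874440 · 2097152/109418989131512359209 = 376269525965864960/36472996377170786403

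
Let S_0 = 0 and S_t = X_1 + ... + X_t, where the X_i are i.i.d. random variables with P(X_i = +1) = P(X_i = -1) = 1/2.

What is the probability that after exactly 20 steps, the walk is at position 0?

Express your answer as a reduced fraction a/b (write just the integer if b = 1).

Answer: 46189/262144

Derivation:
To return to 0 after 20 steps: need exactly 10 steps of +1 and 10 of -1.
Favorable paths: C(20,10) = 184756
Total paths: 2^20 = 1048576
P = 184756/1048576 = 46189/262144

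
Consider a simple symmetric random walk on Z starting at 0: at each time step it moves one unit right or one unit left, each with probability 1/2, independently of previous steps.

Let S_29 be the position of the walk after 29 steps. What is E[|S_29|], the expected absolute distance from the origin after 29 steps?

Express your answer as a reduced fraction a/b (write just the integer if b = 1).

S_29 takes values m ≡ 1 (mod 2) with |m| ≤ 29; P(S_29=m) = C(29,(29+m)/2)/2^29.
Total paths: 2^29 = 536870912
Distribution: P(S=-29)=1/536870912, P(S=-27)=29/536870912, P(S=-25)=406/536870912, P(S=-23)=3654/536870912, P(S=-21)=23751/536870912, P(S=-19)=118755/536870912, P(S=-17)=475020/536870912, P(S=-15)=1560780/536870912, P(S=-13)=4292145/536870912, P(S=-11)=10015005/536870912, P(S=-9)=20030010/536870912, P(S=-7)=34597290/536870912, P(S=-5)=51895935/536870912, P(S=-3)=67863915/536870912, P(S=-1)=77558760/536870912, P(S=1)=77558760/536870912, P(S=3)=67863915/536870912, P(S=5)=51895935/536870912, P(S=7)=34597290/536870912, P(S=9)=20030010/536870912, P(S=11)=10015005/536870912, P(S=13)=4292145/536870912, P(S=15)=1560780/536870912, P(S=17)=475020/536870912, P(S=19)=118755/536870912, P(S=21)=23751/536870912, P(S=23)=3654/536870912, P(S=25)=406/536870912, P(S=27)=29/536870912, P(S=29)=1/536870912
E[|S_29|] = Σ_m |m|·P(S_29=m) = 2326762800/536870912 = 145422675/33554432

Answer: 145422675/33554432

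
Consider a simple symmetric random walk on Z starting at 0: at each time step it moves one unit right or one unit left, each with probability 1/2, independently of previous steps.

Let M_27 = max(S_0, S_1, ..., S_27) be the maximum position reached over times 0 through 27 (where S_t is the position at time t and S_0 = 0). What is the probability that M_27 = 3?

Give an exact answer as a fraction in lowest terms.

Answer: 4345965/33554432

Derivation:
Let M_27 = max(S_0,...,S_27). Use the reflection principle: for j ≥ 1, #{paths with M_27 ≥ j} = #{S_27 ≥ j} + #{S_27 ≥ j+1}.
By reflection, #{M_27 ≥ 3} = #{S_27 ≥ 3} + #{S_27 ≥ 4} = 47050564 + 29666704 = 76717268.
#{M_27 ≥ 4} = #{S_27 ≥ 4} + #{S_27 ≥ 5} = 29666704 + 29666704 = 59333408.
#{M_27 = 3} = 76717268 - 59333408 = 17383860.
P(M_27 = 3) = 17383860/134217728 = 4345965/33554432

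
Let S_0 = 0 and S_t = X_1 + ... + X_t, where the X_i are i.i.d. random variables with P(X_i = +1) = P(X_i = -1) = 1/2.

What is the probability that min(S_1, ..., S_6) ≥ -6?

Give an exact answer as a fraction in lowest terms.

Answer: 1

Derivation:
Let f(t,s) = #length-t paths at position s with S_1..S_t all ≥ -6.
f(t,s) = f(t-1,s-1) + f(t-1,s+1) for s ≥ -6; f(t,s) = 0 for s < -6.
t=0: f(0,0)=1
t=1: f(1,-1)=1 f(1,1)=1
t=2: f(2,-2)=1 f(2,0)=2 f(2,2)=1
t=3: f(3,-3)=1 f(3,-1)=3 f(3,1)=3 f(3,3)=1
t=4: f(4,-4)=1 f(4,-2)=4 f(4,0)=6 f(4,2)=4 f(4,4)=1
t=5: f(5,-5)=1 f(5,-3)=5 f(5,-1)=10 f(5,1)=10 f(5,3)=5 f(5,5)=1
t=6: f(6,-6)=1 f(6,-4)=6 f(6,-2)=15 f(6,0)=20 f(6,2)=15 f(6,4)=6 f(6,6)=1
Σ_s f(6,s) = 64
P = 64/64 = 1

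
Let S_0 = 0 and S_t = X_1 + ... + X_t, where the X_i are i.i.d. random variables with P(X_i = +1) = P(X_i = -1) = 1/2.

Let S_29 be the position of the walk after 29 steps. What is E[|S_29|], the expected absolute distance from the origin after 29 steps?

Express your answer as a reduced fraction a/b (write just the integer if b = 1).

S_29 takes values m ≡ 1 (mod 2) with |m| ≤ 29; P(S_29=m) = C(29,(29+m)/2)/2^29.
Total paths: 2^29 = 536870912
Distribution: P(S=-29)=1/536870912, P(S=-27)=29/536870912, P(S=-25)=406/536870912, P(S=-23)=3654/536870912, P(S=-21)=23751/536870912, P(S=-19)=118755/536870912, P(S=-17)=475020/536870912, P(S=-15)=1560780/536870912, P(S=-13)=4292145/536870912, P(S=-11)=10015005/536870912, P(S=-9)=20030010/536870912, P(S=-7)=34597290/536870912, P(S=-5)=51895935/536870912, P(S=-3)=67863915/536870912, P(S=-1)=77558760/536870912, P(S=1)=77558760/536870912, P(S=3)=67863915/536870912, P(S=5)=51895935/536870912, P(S=7)=34597290/536870912, P(S=9)=20030010/536870912, P(S=11)=10015005/536870912, P(S=13)=4292145/536870912, P(S=15)=1560780/536870912, P(S=17)=475020/536870912, P(S=19)=118755/536870912, P(S=21)=23751/536870912, P(S=23)=3654/536870912, P(S=25)=406/536870912, P(S=27)=29/536870912, P(S=29)=1/536870912
E[|S_29|] = Σ_m |m|·P(S_29=m) = 2326762800/536870912 = 145422675/33554432

Answer: 145422675/33554432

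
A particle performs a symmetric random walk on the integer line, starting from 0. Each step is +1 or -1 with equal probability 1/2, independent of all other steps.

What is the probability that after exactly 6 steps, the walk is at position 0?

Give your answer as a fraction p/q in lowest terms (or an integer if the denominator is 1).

To return to 0 after 6 steps: need exactly 3 steps of +1 and 3 of -1.
Favorable paths: C(6,3) = 20
Total paths: 2^6 = 64
P = 20/64 = 5/16

Answer: 5/16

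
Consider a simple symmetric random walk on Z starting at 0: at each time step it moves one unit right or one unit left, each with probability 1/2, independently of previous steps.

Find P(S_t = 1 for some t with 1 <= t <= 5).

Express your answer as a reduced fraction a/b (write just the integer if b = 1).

Count via complement. Let g(t,s) = #length-t paths at position s with S_1..S_t all ≠ 1.
g(t,s) = g(t-1,s-1) + g(t-1,s+1) for s ≠ 1; g(t,1) = 0.
t=0: g(0,0)=1
t=1: g(1,-1)=1
t=2: g(2,-2)=1 g(2,0)=1
t=3: g(3,-3)=1 g(3,-1)=2
t=4: g(4,-4)=1 g(4,-2)=3 g(4,0)=2
t=5: g(5,-5)=1 g(5,-3)=4 g(5,-1)=5
Paths never hitting 1: Σ_s g(5,s) = 10
Paths hitting 1: 2^5 - 10 = 22
P = 22/32 = 11/16

Answer: 11/16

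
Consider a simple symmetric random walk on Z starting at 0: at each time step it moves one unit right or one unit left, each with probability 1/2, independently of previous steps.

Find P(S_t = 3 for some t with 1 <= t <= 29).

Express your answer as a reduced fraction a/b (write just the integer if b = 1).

Count via complement. Let g(t,s) = #length-t paths at position s with S_1..S_t all ≠ 3.
g(t,s) = g(t-1,s-1) + g(t-1,s+1) for s ≠ 3; g(t,3) = 0.
t=0: g(0,0)=1
t=1: g(1,-1)=1 g(1,1)=1
t=2: g(2,-2)=1 g(2,0)=2 g(2,2)=1
t=3: g(3,-3)=1 g(3,-1)=3 g(3,1)=3
t=4: g(4,-4)=1 g(4,-2)=4 g(4,0)=6 g(4,2)=3
t=5: g(5,-5)=1 g(5,-3)=5 g(5,-1)=10 g(5,1)=9
t=6: g(6,-6)=1 g(6,-4)=6 g(6,-2)=15 g(6,0)=19 g(6,2)=9
t=7: g(7,-7)=1 g(7,-5)=7 g(7,-3)=21 g(7,-1)=34 g(7,1)=28
t=8: g(8,-8)=1 g(8,-6)=8 g(8,-4)=28 g(8,-2)=55 g(8,0)=62 g(8,2)=28
t=9: g(9,-9)=1 g(9,-7)=9 g(9,-5)=36 g(9,-3)=83 g(9,-1)=117 g(9,1)=90
t=10: g(10,-10)=1 g(10,-8)=10 g(10,-6)=45 g(10,-4)=119 g(10,-2)=200 g(10,0)=207 g(10,2)=90
t=11: g(11,-11)=1 g(11,-9)=11 g(11,-7)=55 g(11,-5)=164 g(11,-3)=319 g(11,-1)=407 g(11,1)=297
t=12: g(12,-12)=1 g(12,-10)=12 g(12,-8)=66 g(12,-6)=219 g(12,-4)=483 g(12,-2)=726 g(12,0)=704 g(12,2)=297
t=13: g(13,-13)=1 g(13,-11)=13 g(13,-9)=78 g(13,-7)=285 g(13,-5)=702 g(13,-3)=1209 g(13,-1)=1430 g(13,1)=1001
t=14: g(14,-14)=1 g(14,-12)=14 g(14,-10)=91 g(14,-8)=363 g(14,-6)=987 g(14,-4)=1911 g(14,-2)=2639 g(14,0)=2431 g(14,2)=1001
t=15: g(15,-15)=1 g(15,-13)=15 g(15,-11)=105 g(15,-9)=454 g(15,-7)=1350 g(15,-5)=2898 g(15,-3)=4550 g(15,-1)=5070 g(15,1)=3432
t=16: g(16,-16)=1 g(16,-14)=16 g(16,-12)=120 g(16,-10)=559 g(16,-8)=1804 g(16,-6)=4248 g(16,-4)=7448 g(16,-2)=9620 g(16,0)=8502 g(16,2)=3432
t=17: g(17,-17)=1 g(17,-15)=17 g(17,-13)=136 g(17,-11)=679 g(17,-9)=2363 g(17,-7)=6052 g(17,-5)=11696 g(17,-3)=17068 g(17,-1)=18122 g(17,1)=11934
t=18: g(18,-18)=1 g(18,-16)=18 g(18,-14)=153 g(18,-12)=815 g(18,-10)=3042 g(18,-8)=8415 g(18,-6)=17748 g(18,-4)=28764 g(18,-2)=35190 g(18,0)=30056 g(18,2)=11934
t=19: g(19,-19)=1 g(19,-17)=19 g(19,-15)=171 g(19,-13)=968 g(19,-11)=3857 g(19,-9)=11457 g(19,-7)=26163 g(19,-5)=46512 g(19,-3)=63954 g(19,-1)=65246 g(19,1)=41990
t=20: g(20,-20)=1 g(20,-18)=20 g(20,-16)=190 g(20,-14)=1139 g(20,-12)=4825 g(20,-10)=15314 g(20,-8)=37620 g(20,-6)=72675 g(20,-4)=110466 g(20,-2)=129200 g(20,0)=107236 g(20,2)=41990
t=21: g(21,-21)=1 g(21,-19)=21 g(21,-17)=210 g(21,-15)=1329 g(21,-13)=5964 g(21,-11)=20139 g(21,-9)=52934 g(21,-7)=110295 g(21,-5)=183141 g(21,-3)=239666 g(21,-1)=236436 g(21,1)=149226
t=22: g(22,-22)=1 g(22,-20)=22 g(22,-18)=231 g(22,-16)=1539 g(22,-14)=7293 g(22,-12)=26103 g(22,-10)=73073 g(22,-8)=163229 g(22,-6)=293436 g(22,-4)=422807 g(22,-2)=476102 g(22,0)=385662 g(22,2)=149226
t=23: g(23,-23)=1 g(23,-21)=23 g(23,-19)=253 g(23,-17)=1770 g(23,-15)=8832 g(23,-13)=33396 g(23,-11)=99176 g(23,-9)=236302 g(23,-7)=456665 g(23,-5)=716243 g(23,-3)=898909 g(23,-1)=861764 g(23,1)=534888
t=24: g(24,-24)=1 g(24,-22)=24 g(24,-20)=276 g(24,-18)=2023 g(24,-16)=10602 g(24,-14)=42228 g(24,-12)=132572 g(24,-10)=335478 g(24,-8)=692967 g(24,-6)=1172908 g(24,-4)=1615152 g(24,-2)=1760673 g(24,0)=1396652 g(24,2)=534888
t=25: g(25,-25)=1 g(25,-23)=25 g(25,-21)=300 g(25,-19)=2299 g(25,-17)=12625 g(25,-15)=52830 g(25,-13)=174800 g(25,-11)=468050 g(25,-9)=1028445 g(25,-7)=1865875 g(25,-5)=2788060 g(25,-3)=3375825 g(25,-1)=3157325 g(25,1)=1931540
t=26: g(26,-26)=1 g(26,-24)=26 g(26,-22)=325 g(26,-20)=2599 g(26,-18)=14924 g(26,-16)=65455 g(26,-14)=227630 g(26,-12)=642850 g(26,-10)=1496495 g(26,-8)=2894320 g(26,-6)=4653935 g(26,-4)=6163885 g(26,-2)=6533150 g(26,0)=5088865 g(26,2)=1931540
t=27: g(27,-27)=1 g(27,-25)=27 g(27,-23)=351 g(27,-21)=2924 g(27,-19)=17523 g(27,-17)=80379 g(27,-15)=293085 g(27,-13)=870480 g(27,-11)=2139345 g(27,-9)=4390815 g(27,-7)=7548255 g(27,-5)=10817820 g(27,-3)=12697035 g(27,-1)=11622015 g(27,1)=7020405
t=28: g(28,-28)=1 g(28,-26)=28 g(28,-24)=378 g(28,-22)=3275 g(28,-20)=20447 g(28,-18)=97902 g(28,-16)=373464 g(28,-14)=1163565 g(28,-12)=3009825 g(28,-10)=6530160 g(28,-8)=11939070 g(28,-6)=18366075 g(28,-4)=23514855 g(28,-2)=24319050 g(28,0)=18642420 g(28,2)=7020405
t=29: g(29,-29)=1 g(29,-27)=29 g(29,-25)=406 g(29,-23)=3653 g(29,-21)=23722 g(29,-19)=118349 g(29,-17)=471366 g(29,-15)=1537029 g(29,-13)=4173390 g(29,-11)=9539985 g(29,-9)=18469230 g(29,-7)=30305145 g(29,-5)=41880930 g(29,-3)=47833905 g(29,-1)=42961470 g(29,1)=25662825
Paths never hitting 3: Σ_s g(29,s) = 222981435
Paths hitting 3: 2^29 - 222981435 = 313889477
P = 313889477/536870912 = 313889477/536870912

Answer: 313889477/536870912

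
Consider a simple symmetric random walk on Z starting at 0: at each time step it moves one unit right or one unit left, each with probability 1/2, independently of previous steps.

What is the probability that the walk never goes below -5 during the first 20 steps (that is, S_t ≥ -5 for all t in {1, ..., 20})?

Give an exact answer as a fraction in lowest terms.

Let f(t,s) = #length-t paths at position s with S_1..S_t all ≥ -5.
f(t,s) = f(t-1,s-1) + f(t-1,s+1) for s ≥ -5; f(t,s) = 0 for s < -5.
t=0: f(0,0)=1
t=1: f(1,-1)=1 f(1,1)=1
t=2: f(2,-2)=1 f(2,0)=2 f(2,2)=1
t=3: f(3,-3)=1 f(3,-1)=3 f(3,1)=3 f(3,3)=1
t=4: f(4,-4)=1 f(4,-2)=4 f(4,0)=6 f(4,2)=4 f(4,4)=1
t=5: f(5,-5)=1 f(5,-3)=5 f(5,-1)=10 f(5,1)=10 f(5,3)=5 f(5,5)=1
t=6: f(6,-4)=6 f(6,-2)=15 f(6,0)=20 f(6,2)=15 f(6,4)=6 f(6,6)=1
t=7: f(7,-5)=6 f(7,-3)=21 f(7,-1)=35 f(7,1)=35 f(7,3)=21 f(7,5)=7 f(7,7)=1
t=8: f(8,-4)=27 f(8,-2)=56 f(8,0)=70 f(8,2)=56 f(8,4)=28 f(8,6)=8 f(8,8)=1
t=9: f(9,-5)=27 f(9,-3)=83 f(9,-1)=126 f(9,1)=126 f(9,3)=84 f(9,5)=36 f(9,7)=9 f(9,9)=1
t=10: f(10,-4)=110 f(10,-2)=209 f(10,0)=252 f(10,2)=210 f(10,4)=120 f(10,6)=45 f(10,8)=10 f(10,10)=1
t=11: f(11,-5)=110 f(11,-3)=319 f(11,-1)=461 f(11,1)=462 f(11,3)=330 f(11,5)=165 f(11,7)=55 f(11,9)=11 f(11,11)=1
t=12: f(12,-4)=429 f(12,-2)=780 f(12,0)=923 f(12,2)=792 f(12,4)=495 f(12,6)=220 f(12,8)=66 f(12,10)=12 f(12,12)=1
t=13: f(13,-5)=429 f(13,-3)=1209 f(13,-1)=1703 f(13,1)=1715 f(13,3)=1287 f(13,5)=715 f(13,7)=286 f(13,9)=78 f(13,11)=13 f(13,13)=1
t=14: f(14,-4)=1638 f(14,-2)=2912 f(14,0)=3418 f(14,2)=3002 f(14,4)=2002 f(14,6)=1001 f(14,8)=364 f(14,10)=91 f(14,12)=14 f(14,14)=1
t=15: f(15,-5)=1638 f(15,-3)=4550 f(15,-1)=6330 f(15,1)=6420 f(15,3)=5004 f(15,5)=3003 f(15,7)=1365 f(15,9)=455 f(15,11)=105 f(15,13)=15 f(15,15)=1
t=16: f(16,-4)=6188 f(16,-2)=10880 f(16,0)=12750 f(16,2)=11424 f(16,4)=8007 f(16,6)=4368 f(16,8)=1820 f(16,10)=560 f(16,12)=120 f(16,14)=16 f(16,16)=1
t=17: f(17,-5)=6188 f(17,-3)=17068 f(17,-1)=23630 f(17,1)=24174 f(17,3)=19431 f(17,5)=12375 f(17,7)=6188 f(17,9)=2380 f(17,11)=680 f(17,13)=136 f(17,15)=17 f(17,17)=1
t=18: f(18,-4)=23256 f(18,-2)=40698 f(18,0)=47804 f(18,2)=43605 f(18,4)=31806 f(18,6)=18563 f(18,8)=8568 f(18,10)=3060 f(18,12)=816 f(18,14)=153 f(18,16)=18 f(18,18)=1
t=19: f(19,-5)=23256 f(19,-3)=63954 f(19,-1)=88502 f(19,1)=91409 f(19,3)=75411 f(19,5)=50369 f(19,7)=27131 f(19,9)=11628 f(19,11)=3876 f(19,13)=969 f(19,15)=171 f(19,17)=19 f(19,19)=1
t=20: f(20,-4)=87210 f(20,-2)=152456 f(20,0)=179911 f(20,2)=166820 f(20,4)=125780 f(20,6)=77500 f(20,8)=38759 f(20,10)=15504 f(20,12)=4845 f(20,14)=1140 f(20,16)=190 f(20,18)=20 f(20,20)=1
Σ_s f(20,s) = 850136
P = 850136/1048576 = 106267/131072

Answer: 106267/131072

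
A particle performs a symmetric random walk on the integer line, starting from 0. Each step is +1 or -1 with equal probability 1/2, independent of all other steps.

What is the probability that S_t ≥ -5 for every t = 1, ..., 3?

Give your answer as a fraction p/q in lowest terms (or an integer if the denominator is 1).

Let f(t,s) = #length-t paths at position s with S_1..S_t all ≥ -5.
f(t,s) = f(t-1,s-1) + f(t-1,s+1) for s ≥ -5; f(t,s) = 0 for s < -5.
t=0: f(0,0)=1
t=1: f(1,-1)=1 f(1,1)=1
t=2: f(2,-2)=1 f(2,0)=2 f(2,2)=1
t=3: f(3,-3)=1 f(3,-1)=3 f(3,1)=3 f(3,3)=1
Σ_s f(3,s) = 8
P = 8/8 = 1

Answer: 1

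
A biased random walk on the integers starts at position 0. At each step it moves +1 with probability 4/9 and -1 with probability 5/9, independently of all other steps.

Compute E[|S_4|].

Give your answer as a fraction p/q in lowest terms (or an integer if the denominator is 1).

Answer: 10084/6561

Derivation:
S_4 takes values m ≡ 0 (mod 2) with |m| ≤ 4; P(S_4=m) = C(4,(4+m)/2) · (4/9)^((4+m)/2) · (5/9)^((4-m)/2).
Distribution: P(S=-4)=625/6561, P(S=-2)=2000/6561, P(S=0)=800/2187, P(S=2)=1280/6561, P(S=4)=256/6561
E[|S_4|] = Σ_m |m|·P(S_4=m) = 10084/6561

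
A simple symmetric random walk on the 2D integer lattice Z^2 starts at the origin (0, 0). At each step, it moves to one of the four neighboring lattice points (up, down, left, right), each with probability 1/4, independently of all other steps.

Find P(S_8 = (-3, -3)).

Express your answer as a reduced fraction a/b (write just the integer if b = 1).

Answer: 35/4096

Derivation:
Let h be the number of horizontal steps (so 8-h are vertical). To end at (-3,-3) need (h-3)/2 right-steps and ((8-h)-3)/2 up-steps.
Sum over h with 3 ≤ h ≤ 5, h ≡ 1 (mod 2), 8-h ≡ 1 (mod 2):
h=3: C(8,3)·C(3,0)·C(5,1) = 56·1·5 = 280
h=5: C(8,5)·C(5,1)·C(3,0) = 56·5·1 = 280
Total favorable: 560
Total paths: 4^8 = 65536
P = 560/65536 = 35/4096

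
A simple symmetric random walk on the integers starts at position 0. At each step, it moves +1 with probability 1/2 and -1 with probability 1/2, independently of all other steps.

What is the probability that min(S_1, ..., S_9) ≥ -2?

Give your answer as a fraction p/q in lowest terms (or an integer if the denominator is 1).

Answer: 21/32

Derivation:
Let f(t,s) = #length-t paths at position s with S_1..S_t all ≥ -2.
f(t,s) = f(t-1,s-1) + f(t-1,s+1) for s ≥ -2; f(t,s) = 0 for s < -2.
t=0: f(0,0)=1
t=1: f(1,-1)=1 f(1,1)=1
t=2: f(2,-2)=1 f(2,0)=2 f(2,2)=1
t=3: f(3,-1)=3 f(3,1)=3 f(3,3)=1
t=4: f(4,-2)=3 f(4,0)=6 f(4,2)=4 f(4,4)=1
t=5: f(5,-1)=9 f(5,1)=10 f(5,3)=5 f(5,5)=1
t=6: f(6,-2)=9 f(6,0)=19 f(6,2)=15 f(6,4)=6 f(6,6)=1
t=7: f(7,-1)=28 f(7,1)=34 f(7,3)=21 f(7,5)=7 f(7,7)=1
t=8: f(8,-2)=28 f(8,0)=62 f(8,2)=55 f(8,4)=28 f(8,6)=8 f(8,8)=1
t=9: f(9,-1)=90 f(9,1)=117 f(9,3)=83 f(9,5)=36 f(9,7)=9 f(9,9)=1
Σ_s f(9,s) = 336
P = 336/512 = 21/32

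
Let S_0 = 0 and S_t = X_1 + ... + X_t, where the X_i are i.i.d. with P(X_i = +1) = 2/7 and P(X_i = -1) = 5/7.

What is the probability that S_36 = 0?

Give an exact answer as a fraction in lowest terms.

Answer: 1296447900000000000000000000/378818692265664781682717625943

Derivation:
To be at 0 after 36 steps: need exactly 18 steps of +1 and 18 of -1.
Number of such sequences: C(36,18) = 9075135300
Each has probability (2/7)^18 · (5/7)^18 = 1000000000000000000/2651730845859653471779023381601
P = 9075135300 · 1000000000000000000/2651730845859653471779023381601 = 1296447900000000000000000000/378818692265664781682717625943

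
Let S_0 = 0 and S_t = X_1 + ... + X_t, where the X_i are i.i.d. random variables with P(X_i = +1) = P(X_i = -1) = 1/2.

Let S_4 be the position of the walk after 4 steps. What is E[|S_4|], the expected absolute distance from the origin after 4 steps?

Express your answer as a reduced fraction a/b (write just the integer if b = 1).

Answer: 3/2

Derivation:
S_4 takes values m ≡ 0 (mod 2) with |m| ≤ 4; P(S_4=m) = C(4,(4+m)/2)/2^4.
Total paths: 2^4 = 16
Distribution: P(S=-4)=1/16, P(S=-2)=4/16, P(S=0)=6/16, P(S=2)=4/16, P(S=4)=1/16
E[|S_4|] = Σ_m |m|·P(S_4=m) = 24/16 = 3/2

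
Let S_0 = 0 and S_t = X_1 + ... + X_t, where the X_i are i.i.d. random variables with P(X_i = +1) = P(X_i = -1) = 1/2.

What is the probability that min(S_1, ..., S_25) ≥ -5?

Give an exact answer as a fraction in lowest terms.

Let f(t,s) = #length-t paths at position s with S_1..S_t all ≥ -5.
f(t,s) = f(t-1,s-1) + f(t-1,s+1) for s ≥ -5; f(t,s) = 0 for s < -5.
t=0: f(0,0)=1
t=1: f(1,-1)=1 f(1,1)=1
t=2: f(2,-2)=1 f(2,0)=2 f(2,2)=1
t=3: f(3,-3)=1 f(3,-1)=3 f(3,1)=3 f(3,3)=1
t=4: f(4,-4)=1 f(4,-2)=4 f(4,0)=6 f(4,2)=4 f(4,4)=1
t=5: f(5,-5)=1 f(5,-3)=5 f(5,-1)=10 f(5,1)=10 f(5,3)=5 f(5,5)=1
t=6: f(6,-4)=6 f(6,-2)=15 f(6,0)=20 f(6,2)=15 f(6,4)=6 f(6,6)=1
t=7: f(7,-5)=6 f(7,-3)=21 f(7,-1)=35 f(7,1)=35 f(7,3)=21 f(7,5)=7 f(7,7)=1
t=8: f(8,-4)=27 f(8,-2)=56 f(8,0)=70 f(8,2)=56 f(8,4)=28 f(8,6)=8 f(8,8)=1
t=9: f(9,-5)=27 f(9,-3)=83 f(9,-1)=126 f(9,1)=126 f(9,3)=84 f(9,5)=36 f(9,7)=9 f(9,9)=1
t=10: f(10,-4)=110 f(10,-2)=209 f(10,0)=252 f(10,2)=210 f(10,4)=120 f(10,6)=45 f(10,8)=10 f(10,10)=1
t=11: f(11,-5)=110 f(11,-3)=319 f(11,-1)=461 f(11,1)=462 f(11,3)=330 f(11,5)=165 f(11,7)=55 f(11,9)=11 f(11,11)=1
t=12: f(12,-4)=429 f(12,-2)=780 f(12,0)=923 f(12,2)=792 f(12,4)=495 f(12,6)=220 f(12,8)=66 f(12,10)=12 f(12,12)=1
t=13: f(13,-5)=429 f(13,-3)=1209 f(13,-1)=1703 f(13,1)=1715 f(13,3)=1287 f(13,5)=715 f(13,7)=286 f(13,9)=78 f(13,11)=13 f(13,13)=1
t=14: f(14,-4)=1638 f(14,-2)=2912 f(14,0)=3418 f(14,2)=3002 f(14,4)=2002 f(14,6)=1001 f(14,8)=364 f(14,10)=91 f(14,12)=14 f(14,14)=1
t=15: f(15,-5)=1638 f(15,-3)=4550 f(15,-1)=6330 f(15,1)=6420 f(15,3)=5004 f(15,5)=3003 f(15,7)=1365 f(15,9)=455 f(15,11)=105 f(15,13)=15 f(15,15)=1
t=16: f(16,-4)=6188 f(16,-2)=10880 f(16,0)=12750 f(16,2)=11424 f(16,4)=8007 f(16,6)=4368 f(16,8)=1820 f(16,10)=560 f(16,12)=120 f(16,14)=16 f(16,16)=1
t=17: f(17,-5)=6188 f(17,-3)=17068 f(17,-1)=23630 f(17,1)=24174 f(17,3)=19431 f(17,5)=12375 f(17,7)=6188 f(17,9)=2380 f(17,11)=680 f(17,13)=136 f(17,15)=17 f(17,17)=1
t=18: f(18,-4)=23256 f(18,-2)=40698 f(18,0)=47804 f(18,2)=43605 f(18,4)=31806 f(18,6)=18563 f(18,8)=8568 f(18,10)=3060 f(18,12)=816 f(18,14)=153 f(18,16)=18 f(18,18)=1
t=19: f(19,-5)=23256 f(19,-3)=63954 f(19,-1)=88502 f(19,1)=91409 f(19,3)=75411 f(19,5)=50369 f(19,7)=27131 f(19,9)=11628 f(19,11)=3876 f(19,13)=969 f(19,15)=171 f(19,17)=19 f(19,19)=1
t=20: f(20,-4)=87210 f(20,-2)=152456 f(20,0)=179911 f(20,2)=166820 f(20,4)=125780 f(20,6)=77500 f(20,8)=38759 f(20,10)=15504 f(20,12)=4845 f(20,14)=1140 f(20,16)=190 f(20,18)=20 f(20,20)=1
t=21: f(21,-5)=87210 f(21,-3)=239666 f(21,-1)=332367 f(21,1)=346731 f(21,3)=292600 f(21,5)=203280 f(21,7)=116259 f(21,9)=54263 f(21,11)=20349 f(21,13)=5985 f(21,15)=1330 f(21,17)=210 f(21,19)=21 f(21,21)=1
t=22: f(22,-4)=326876 f(22,-2)=572033 f(22,0)=679098 f(22,2)=639331 f(22,4)=495880 f(22,6)=319539 f(22,8)=170522 f(22,10)=74612 f(22,12)=26334 f(22,14)=7315 f(22,16)=1540 f(22,18)=231 f(22,20)=22 f(22,22)=1
t=23: f(23,-5)=326876 f(23,-3)=898909 f(23,-1)=1251131 f(23,1)=1318429 f(23,3)=1135211 f(23,5)=815419 f(23,7)=490061 f(23,9)=245134 f(23,11)=100946 f(23,13)=33649 f(23,15)=8855 f(23,17)=1771 f(23,19)=253 f(23,21)=23 f(23,23)=1
t=24: f(24,-4)=1225785 f(24,-2)=2150040 f(24,0)=2569560 f(24,2)=2453640 f(24,4)=1950630 f(24,6)=1305480 f(24,8)=735195 f(24,10)=346080 f(24,12)=134595 f(24,14)=42504 f(24,16)=10626 f(24,18)=2024 f(24,20)=276 f(24,22)=24 f(24,24)=1
t=25: f(25,-5)=1225785 f(25,-3)=3375825 f(25,-1)=4719600 f(25,1)=5023200 f(25,3)=4404270 f(25,5)=3256110 f(25,7)=2040675 f(25,9)=1081275 f(25,11)=480675 f(25,13)=177099 f(25,15)=53130 f(25,17)=12650 f(25,19)=2300 f(25,21)=300 f(25,23)=25 f(25,25)=1
Σ_s f(25,s) = 25852920
P = 25852920/33554432 = 3231615/4194304

Answer: 3231615/4194304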